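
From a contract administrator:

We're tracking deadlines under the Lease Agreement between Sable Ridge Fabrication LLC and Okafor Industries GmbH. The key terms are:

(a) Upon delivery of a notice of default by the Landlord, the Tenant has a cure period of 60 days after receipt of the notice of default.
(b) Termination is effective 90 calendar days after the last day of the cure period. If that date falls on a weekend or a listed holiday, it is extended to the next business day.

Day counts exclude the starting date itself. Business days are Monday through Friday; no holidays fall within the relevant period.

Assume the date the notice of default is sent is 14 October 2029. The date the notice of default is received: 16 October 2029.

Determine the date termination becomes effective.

The last day of the cure period: 60 calendar days after 16 October 2029 is 15 December 2029.
The date termination becomes effective: 90 calendar days after 15 December 2029 is 15 March 2030. 15 March 2030 is a Friday, so no roll-forward applies.

15 March 2030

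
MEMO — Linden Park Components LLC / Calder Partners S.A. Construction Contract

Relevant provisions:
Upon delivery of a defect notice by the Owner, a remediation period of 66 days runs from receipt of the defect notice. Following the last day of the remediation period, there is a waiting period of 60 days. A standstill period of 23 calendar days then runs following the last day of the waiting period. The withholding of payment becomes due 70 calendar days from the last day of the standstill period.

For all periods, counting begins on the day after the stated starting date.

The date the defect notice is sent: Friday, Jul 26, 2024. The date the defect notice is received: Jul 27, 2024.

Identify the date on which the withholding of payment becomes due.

Mar 3, 2025

The last day of the remediation period: Jul 27, 2024 + 66 days = Oct 1, 2024.
Adding 60 calendar days to Oct 1, 2024 gives Nov 30, 2024, which is the last day of the waiting period.
The last day of the standstill period: 23 calendar days after Nov 30, 2024 is Dec 23, 2024.
Adding 70 calendar days to Dec 23, 2024 gives Mar 3, 2025, which is the date on which the withholding of payment becomes due.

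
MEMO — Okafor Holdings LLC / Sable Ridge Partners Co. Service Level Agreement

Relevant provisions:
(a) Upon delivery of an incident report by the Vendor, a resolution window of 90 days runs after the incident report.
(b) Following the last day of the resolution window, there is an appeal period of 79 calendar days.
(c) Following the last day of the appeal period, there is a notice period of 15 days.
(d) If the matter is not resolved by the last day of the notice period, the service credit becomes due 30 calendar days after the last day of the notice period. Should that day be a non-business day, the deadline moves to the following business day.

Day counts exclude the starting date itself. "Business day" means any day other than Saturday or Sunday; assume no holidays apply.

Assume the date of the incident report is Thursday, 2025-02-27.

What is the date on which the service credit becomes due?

The last day of the resolution window: 90 calendar days after 2025-02-27 is 2025-05-28.
The last day of the appeal period: 2025-05-28 + 79 days = 2025-08-15.
Adding 15 calendar days to 2025-08-15 gives 2025-08-30, which is the last day of the notice period.
Adding 30 calendar days to 2025-08-30 gives 2025-09-29, which is the date on which the service credit becomes due. 2025-09-29 is a Monday, so no roll-forward applies.

2025-09-29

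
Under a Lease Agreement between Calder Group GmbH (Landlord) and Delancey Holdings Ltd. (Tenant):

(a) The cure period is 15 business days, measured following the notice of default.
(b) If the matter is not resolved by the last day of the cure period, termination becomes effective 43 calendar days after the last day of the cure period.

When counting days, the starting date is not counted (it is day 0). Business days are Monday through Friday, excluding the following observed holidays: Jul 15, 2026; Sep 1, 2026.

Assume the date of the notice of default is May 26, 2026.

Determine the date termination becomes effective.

Jul 29, 2026

The last day of the cure period: counting 15 business days from Tuesday, May 26, 2026 (May 27, May 28, May 29, Jun 1, …, Jun 12, Jun 15, Jun 16, skipping weekends) reaches Tuesday, Jun 16, 2026.
Adding 43 calendar days to Jun 16, 2026 gives Jul 29, 2026, which is the date termination becomes effective.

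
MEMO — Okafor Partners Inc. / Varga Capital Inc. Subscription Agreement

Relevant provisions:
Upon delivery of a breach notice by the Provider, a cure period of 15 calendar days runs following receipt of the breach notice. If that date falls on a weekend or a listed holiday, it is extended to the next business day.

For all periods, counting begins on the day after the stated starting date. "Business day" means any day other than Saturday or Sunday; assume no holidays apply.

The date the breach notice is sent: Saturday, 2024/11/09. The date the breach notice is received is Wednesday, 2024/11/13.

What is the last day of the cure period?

2024/11/28

Adding 15 calendar days to 2024/11/13 gives 2024/11/28, which is the last day of the cure period. 2024/11/28 is a Thursday, so no roll-forward applies.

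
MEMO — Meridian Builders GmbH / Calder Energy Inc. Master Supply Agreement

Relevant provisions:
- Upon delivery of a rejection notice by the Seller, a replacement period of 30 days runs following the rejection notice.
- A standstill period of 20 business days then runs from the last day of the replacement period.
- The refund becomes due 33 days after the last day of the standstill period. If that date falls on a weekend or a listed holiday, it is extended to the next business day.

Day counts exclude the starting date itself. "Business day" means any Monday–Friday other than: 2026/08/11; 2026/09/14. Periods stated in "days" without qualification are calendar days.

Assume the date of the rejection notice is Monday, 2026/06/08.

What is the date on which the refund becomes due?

The last day of the replacement period: 2026/06/08 + 30 days = 2026/07/08.
From Wednesday, 2026/07/08, 20 business days (Jul 9, Jul 10, Jul 13, Jul 14, …, Aug 3, Aug 4, Aug 5, skipping weekends) brings us to Wednesday, 2026/08/05, which is the last day of the standstill period.
The date on which the refund becomes due: 33 calendar days after 2026/08/05 is 2026/09/07. 2026/09/07 is a Monday and is not a listed holiday, so no roll-forward applies.

2026/09/07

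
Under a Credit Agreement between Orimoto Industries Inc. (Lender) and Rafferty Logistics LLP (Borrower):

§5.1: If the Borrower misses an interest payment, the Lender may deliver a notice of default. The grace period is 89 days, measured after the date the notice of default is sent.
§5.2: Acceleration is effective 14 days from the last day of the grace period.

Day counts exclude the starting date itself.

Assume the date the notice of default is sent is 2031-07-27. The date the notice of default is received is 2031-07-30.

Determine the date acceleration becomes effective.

The last day of the grace period: 89 calendar days after 2031-07-27 is 2031-10-24.
The date acceleration becomes effective: 14 calendar days after 2031-10-24 is 2031-11-07.

2031-11-07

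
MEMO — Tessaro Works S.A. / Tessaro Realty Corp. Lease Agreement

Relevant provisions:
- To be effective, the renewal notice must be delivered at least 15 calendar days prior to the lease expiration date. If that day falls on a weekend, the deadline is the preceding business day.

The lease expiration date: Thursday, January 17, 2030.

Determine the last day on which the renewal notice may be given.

January 2, 2030

Counting back 15 calendar days from January 17, 2030 gives January 2, 2030. That is a Wednesday, so no adjustment is needed.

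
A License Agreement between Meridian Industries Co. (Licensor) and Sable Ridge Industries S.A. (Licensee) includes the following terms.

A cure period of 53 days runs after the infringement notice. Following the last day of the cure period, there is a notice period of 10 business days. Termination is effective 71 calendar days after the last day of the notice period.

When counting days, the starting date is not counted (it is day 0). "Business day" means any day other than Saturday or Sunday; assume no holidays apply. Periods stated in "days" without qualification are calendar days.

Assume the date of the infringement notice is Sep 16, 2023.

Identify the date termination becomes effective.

Adding 53 calendar days to Sep 16, 2023 gives Nov 8, 2023, which is the last day of the cure period.
From Wednesday, Nov 8, 2023, 10 business days (Nov 9, Nov 10, Nov 13, Nov 14, Nov 15, Nov 16, Nov 17, Nov 20, Nov 21, Nov 22, skipping weekends) brings us to Wednesday, Nov 22, 2023, which is the last day of the notice period.
The date termination becomes effective: Nov 22, 2023 + 71 days = Feb 1, 2024.

Feb 1, 2024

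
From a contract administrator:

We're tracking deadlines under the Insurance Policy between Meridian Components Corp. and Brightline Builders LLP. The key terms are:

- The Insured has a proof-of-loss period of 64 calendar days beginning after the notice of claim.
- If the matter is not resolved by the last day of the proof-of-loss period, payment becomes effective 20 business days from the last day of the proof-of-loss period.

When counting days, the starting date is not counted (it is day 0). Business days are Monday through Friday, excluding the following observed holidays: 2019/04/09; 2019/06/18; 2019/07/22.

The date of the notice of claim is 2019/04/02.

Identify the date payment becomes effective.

The last day of the proof-of-loss period: 2019/04/02 + 64 days = 2019/06/05.
From Wednesday, 2019/06/05, 20 business days (Jun 6, Jun 7, Jun 10, Jun 11, …, Jul 2, Jul 3, Jul 4, skipping weekends and the listed holiday on Jun 18) brings us to Thursday, 2019/07/04, which is the date payment becomes effective.

2019/07/04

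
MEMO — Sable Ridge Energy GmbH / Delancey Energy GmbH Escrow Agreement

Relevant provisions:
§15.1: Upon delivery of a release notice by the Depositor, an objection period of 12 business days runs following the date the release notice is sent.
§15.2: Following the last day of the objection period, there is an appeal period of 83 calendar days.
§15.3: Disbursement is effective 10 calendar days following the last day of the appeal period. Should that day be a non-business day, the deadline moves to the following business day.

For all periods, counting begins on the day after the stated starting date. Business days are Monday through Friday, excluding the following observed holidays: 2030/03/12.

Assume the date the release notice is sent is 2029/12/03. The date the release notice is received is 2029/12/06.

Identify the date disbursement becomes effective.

The last day of the objection period: counting 12 business days from Monday, 2029/12/03 (Dec 4, Dec 5, Dec 6, Dec 7, …, Dec 17, Dec 18, Dec 19, skipping weekends) reaches Wednesday, 2029/12/19.
The last day of the appeal period: 83 calendar days after 2029/12/19 is 2030/03/12.
The date disbursement becomes effective: 2030/03/12 + 10 days = 2030/03/22. 2030/03/22 is a Friday and is not a listed holiday, so no roll-forward applies.

2030/03/22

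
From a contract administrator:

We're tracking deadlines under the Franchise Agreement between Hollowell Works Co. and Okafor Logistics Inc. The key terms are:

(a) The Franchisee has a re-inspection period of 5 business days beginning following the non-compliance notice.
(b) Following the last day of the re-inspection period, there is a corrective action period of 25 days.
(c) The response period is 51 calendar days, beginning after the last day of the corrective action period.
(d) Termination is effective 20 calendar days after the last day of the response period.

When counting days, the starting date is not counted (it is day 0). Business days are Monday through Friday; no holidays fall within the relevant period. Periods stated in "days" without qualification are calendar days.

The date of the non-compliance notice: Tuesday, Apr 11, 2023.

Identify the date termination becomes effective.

The last day of the re-inspection period: counting 5 business days from Tuesday, Apr 11, 2023 (Apr 12, Apr 13, Apr 14, Apr 17, Apr 18, skipping weekends) reaches Tuesday, Apr 18, 2023.
The last day of the corrective action period: Apr 18, 2023 + 25 days = May 13, 2023.
The last day of the response period: 51 calendar days after May 13, 2023 is Jul 3, 2023.
The date termination becomes effective: Jul 3, 2023 + 20 days = Jul 23, 2023.

Jul 23, 2023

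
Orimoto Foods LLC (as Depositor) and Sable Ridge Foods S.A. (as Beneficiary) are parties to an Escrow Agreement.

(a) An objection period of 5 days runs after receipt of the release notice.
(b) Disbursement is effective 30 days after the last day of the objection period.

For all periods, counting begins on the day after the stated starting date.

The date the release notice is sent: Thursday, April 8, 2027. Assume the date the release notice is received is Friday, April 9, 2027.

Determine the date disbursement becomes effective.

Adding 5 calendar days to April 9, 2027 gives April 14, 2027, which is the last day of the objection period.
The date disbursement becomes effective: 30 calendar days after April 14, 2027 is May 14, 2027.

May 14, 2027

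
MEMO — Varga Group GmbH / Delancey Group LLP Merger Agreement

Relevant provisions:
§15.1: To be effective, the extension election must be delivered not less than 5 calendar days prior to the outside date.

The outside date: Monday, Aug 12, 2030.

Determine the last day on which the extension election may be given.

Aug 7, 2030

Counting back 5 calendar days from Aug 12, 2030 gives Aug 7, 2030.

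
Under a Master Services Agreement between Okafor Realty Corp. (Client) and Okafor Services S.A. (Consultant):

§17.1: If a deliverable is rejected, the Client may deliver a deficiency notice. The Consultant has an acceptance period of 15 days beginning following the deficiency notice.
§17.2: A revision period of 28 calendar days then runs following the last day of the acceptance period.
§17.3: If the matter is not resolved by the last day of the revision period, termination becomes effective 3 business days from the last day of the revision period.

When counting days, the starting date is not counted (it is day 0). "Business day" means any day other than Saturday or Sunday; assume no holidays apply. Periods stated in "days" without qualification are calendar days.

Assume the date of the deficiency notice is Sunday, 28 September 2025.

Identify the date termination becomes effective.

The last day of the acceptance period: 28 September 2025 + 15 days = 13 October 2025.
The last day of the revision period: 13 October 2025 + 28 days = 10 November 2025.
The date termination becomes effective: 3 business days after Monday, 10 November 2025, skipping weekends — Nov 11, Nov 12, Nov 13 — lands on Thursday, 13 November 2025.

13 November 2025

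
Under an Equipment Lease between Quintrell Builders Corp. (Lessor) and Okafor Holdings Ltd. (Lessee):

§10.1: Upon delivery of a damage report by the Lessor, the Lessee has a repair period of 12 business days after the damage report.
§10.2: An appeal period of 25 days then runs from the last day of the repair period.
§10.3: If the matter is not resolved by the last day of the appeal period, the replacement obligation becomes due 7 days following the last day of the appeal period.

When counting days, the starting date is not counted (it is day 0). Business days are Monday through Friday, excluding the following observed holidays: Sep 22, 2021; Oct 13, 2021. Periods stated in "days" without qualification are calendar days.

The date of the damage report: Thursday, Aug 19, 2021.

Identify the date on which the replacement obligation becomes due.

The last day of the repair period: 12 business days after Thursday, Aug 19, 2021, skipping weekends — Aug 20, Aug 23, Aug 24, Aug 25, …, Sep 2, Sep 3, Sep 6 — lands on Monday, Sep 6, 2021.
The last day of the appeal period: Sep 6, 2021 + 25 days = Oct 1, 2021.
Adding 7 calendar days to Oct 1, 2021 gives Oct 8, 2021, which is the date on which the replacement obligation becomes due.

Oct 8, 2021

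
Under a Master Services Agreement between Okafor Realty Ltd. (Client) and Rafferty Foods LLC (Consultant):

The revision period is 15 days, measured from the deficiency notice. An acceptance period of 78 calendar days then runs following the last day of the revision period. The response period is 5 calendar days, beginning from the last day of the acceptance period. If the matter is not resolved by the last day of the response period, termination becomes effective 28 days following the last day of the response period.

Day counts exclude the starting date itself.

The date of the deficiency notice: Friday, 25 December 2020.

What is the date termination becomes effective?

30 April 2021

The last day of the revision period: 25 December 2020 + 15 days = 9 January 2021.
The last day of the acceptance period: 78 calendar days after 9 January 2021 is 28 March 2021.
Adding 5 calendar days to 28 March 2021 gives 2 April 2021, which is the last day of the response period.
The date termination becomes effective: 2 April 2021 + 28 days = 30 April 2021.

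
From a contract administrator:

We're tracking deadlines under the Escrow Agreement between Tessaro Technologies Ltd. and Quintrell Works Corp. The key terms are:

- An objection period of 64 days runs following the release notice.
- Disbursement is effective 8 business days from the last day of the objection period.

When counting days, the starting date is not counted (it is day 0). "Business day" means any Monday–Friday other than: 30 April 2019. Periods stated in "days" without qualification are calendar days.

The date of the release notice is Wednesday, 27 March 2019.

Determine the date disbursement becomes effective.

The last day of the objection period: 64 calendar days after 27 March 2019 is 30 May 2019.
From Thursday, 30 May 2019, 8 business days (May 31, Jun 3, Jun 4, Jun 5, Jun 6, Jun 7, Jun 10, Jun 11, skipping weekends) brings us to Tuesday, 11 June 2019, which is the date disbursement becomes effective.

11 June 2019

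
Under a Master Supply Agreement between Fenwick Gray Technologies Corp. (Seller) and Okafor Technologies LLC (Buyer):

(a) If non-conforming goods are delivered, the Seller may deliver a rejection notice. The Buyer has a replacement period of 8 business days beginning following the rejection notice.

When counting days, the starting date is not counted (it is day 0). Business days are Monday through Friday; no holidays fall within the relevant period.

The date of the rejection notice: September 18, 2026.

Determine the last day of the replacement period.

September 30, 2026

The last day of the replacement period: 8 business days after Friday, September 18, 2026, skipping weekends — Sep 21, Sep 22, Sep 23, Sep 24, Sep 25, Sep 28, Sep 29, Sep 30 — lands on Wednesday, September 30, 2026.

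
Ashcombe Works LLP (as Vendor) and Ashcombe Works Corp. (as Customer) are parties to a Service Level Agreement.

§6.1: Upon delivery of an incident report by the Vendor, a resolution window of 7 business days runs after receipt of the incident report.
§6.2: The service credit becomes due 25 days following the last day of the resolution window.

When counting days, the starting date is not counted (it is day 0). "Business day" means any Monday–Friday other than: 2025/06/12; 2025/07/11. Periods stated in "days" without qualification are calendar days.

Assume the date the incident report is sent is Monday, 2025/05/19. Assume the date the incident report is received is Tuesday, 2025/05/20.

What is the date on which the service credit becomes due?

2025/06/23

From Tuesday, 2025/05/20, 7 business days (May 21, May 22, May 23, May 26, May 27, May 28, May 29, skipping weekends) brings us to Thursday, 2025/05/29, which is the last day of the resolution window.
Adding 25 calendar days to 2025/05/29 gives 2025/06/23, which is the date on which the service credit becomes due.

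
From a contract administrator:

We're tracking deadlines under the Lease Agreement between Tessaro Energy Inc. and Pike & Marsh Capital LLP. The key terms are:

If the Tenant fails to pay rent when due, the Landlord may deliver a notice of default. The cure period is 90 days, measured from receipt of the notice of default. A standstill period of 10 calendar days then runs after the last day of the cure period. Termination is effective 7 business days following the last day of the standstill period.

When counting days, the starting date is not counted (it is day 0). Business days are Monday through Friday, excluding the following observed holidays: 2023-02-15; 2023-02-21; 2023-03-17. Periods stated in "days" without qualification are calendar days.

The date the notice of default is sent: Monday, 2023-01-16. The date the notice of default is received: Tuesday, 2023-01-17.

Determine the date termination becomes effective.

The last day of the cure period: 2023-01-17 + 90 days = 2023-04-17.
Adding 10 calendar days to 2023-04-17 gives 2023-04-27, which is the last day of the standstill period.
From Thursday, 2023-04-27, 7 business days (Apr 28, May 1, May 2, May 3, May 4, May 5, May 8, skipping weekends) brings us to Monday, 2023-05-08, which is the date termination becomes effective.

2023-05-08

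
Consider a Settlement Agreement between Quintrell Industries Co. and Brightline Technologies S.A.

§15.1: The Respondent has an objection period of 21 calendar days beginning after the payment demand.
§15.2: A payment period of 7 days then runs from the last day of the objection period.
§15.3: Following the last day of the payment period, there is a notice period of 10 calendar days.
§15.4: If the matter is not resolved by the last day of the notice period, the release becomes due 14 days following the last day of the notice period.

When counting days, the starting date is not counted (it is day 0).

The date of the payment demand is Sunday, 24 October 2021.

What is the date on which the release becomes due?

15 December 2021

The last day of the objection period: 21 calendar days after 24 October 2021 is 14 November 2021.
The last day of the payment period: 7 calendar days after 14 November 2021 is 21 November 2021.
The last day of the notice period: 21 November 2021 + 10 days = 1 December 2021.
The date on which the release becomes due: 1 December 2021 + 14 days = 15 December 2021.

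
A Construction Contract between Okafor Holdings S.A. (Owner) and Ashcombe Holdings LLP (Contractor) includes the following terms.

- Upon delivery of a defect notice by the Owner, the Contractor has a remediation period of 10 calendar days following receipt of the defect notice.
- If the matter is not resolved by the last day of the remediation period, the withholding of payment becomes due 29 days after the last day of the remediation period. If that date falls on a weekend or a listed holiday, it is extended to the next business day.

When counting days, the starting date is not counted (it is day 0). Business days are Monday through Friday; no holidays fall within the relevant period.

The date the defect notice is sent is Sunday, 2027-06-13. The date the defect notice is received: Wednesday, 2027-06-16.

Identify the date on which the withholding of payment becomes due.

The last day of the remediation period: 10 calendar days after 2027-06-16 is 2027-06-26.
Adding 29 calendar days to 2027-06-26 gives 2027-07-25, which is the date on which the withholding of payment becomes due. That falls on a Sunday, so it rolls to the next business day, Monday, 2027-07-26.

2027-07-26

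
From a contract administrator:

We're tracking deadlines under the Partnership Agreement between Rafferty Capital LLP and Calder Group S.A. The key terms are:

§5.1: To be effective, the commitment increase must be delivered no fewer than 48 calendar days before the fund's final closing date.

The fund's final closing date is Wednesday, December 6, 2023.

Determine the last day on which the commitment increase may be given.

October 19, 2023

Counting back 48 calendar days from December 6, 2023 gives October 19, 2023.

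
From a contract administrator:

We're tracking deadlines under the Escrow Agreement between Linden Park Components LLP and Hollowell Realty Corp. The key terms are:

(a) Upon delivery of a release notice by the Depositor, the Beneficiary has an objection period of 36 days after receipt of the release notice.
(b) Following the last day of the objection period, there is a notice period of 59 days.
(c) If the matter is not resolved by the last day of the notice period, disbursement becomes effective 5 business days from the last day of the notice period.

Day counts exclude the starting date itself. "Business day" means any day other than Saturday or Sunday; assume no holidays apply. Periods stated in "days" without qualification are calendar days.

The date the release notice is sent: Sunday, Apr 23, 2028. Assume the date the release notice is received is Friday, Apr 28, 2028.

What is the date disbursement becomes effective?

Aug 8, 2028

The last day of the objection period: Apr 28, 2028 + 36 days = Jun 3, 2028.
The last day of the notice period: Jun 3, 2028 + 59 days = Aug 1, 2028.
The date disbursement becomes effective: counting 5 business days from Tuesday, Aug 1, 2028 (Aug 2, Aug 3, Aug 4, Aug 7, Aug 8, skipping weekends) reaches Tuesday, Aug 8, 2028.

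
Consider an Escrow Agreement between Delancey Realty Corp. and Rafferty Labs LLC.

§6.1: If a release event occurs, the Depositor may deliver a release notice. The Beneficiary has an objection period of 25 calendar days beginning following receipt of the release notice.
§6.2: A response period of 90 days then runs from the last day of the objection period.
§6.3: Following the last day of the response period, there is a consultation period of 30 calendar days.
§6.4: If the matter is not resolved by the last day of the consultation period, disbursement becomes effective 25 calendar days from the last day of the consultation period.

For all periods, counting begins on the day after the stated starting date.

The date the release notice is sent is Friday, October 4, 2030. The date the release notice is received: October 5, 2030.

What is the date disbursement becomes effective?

The last day of the objection period: October 5, 2030 + 25 days = October 30, 2030.
The last day of the response period: 90 calendar days after October 30, 2030 is January 28, 2031.
The last day of the consultation period: 30 calendar days after January 28, 2031 is February 27, 2031.
The date disbursement becomes effective: February 27, 2031 + 25 days = March 24, 2031.

March 24, 2031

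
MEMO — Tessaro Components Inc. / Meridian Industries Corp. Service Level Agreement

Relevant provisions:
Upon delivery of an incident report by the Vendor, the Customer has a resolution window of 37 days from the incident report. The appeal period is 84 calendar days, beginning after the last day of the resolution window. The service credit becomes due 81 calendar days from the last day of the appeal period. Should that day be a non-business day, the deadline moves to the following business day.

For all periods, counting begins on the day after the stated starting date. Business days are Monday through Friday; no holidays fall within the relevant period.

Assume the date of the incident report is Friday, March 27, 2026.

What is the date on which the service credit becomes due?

The last day of the resolution window: March 27, 2026 + 37 days = May 3, 2026.
The last day of the appeal period: 84 calendar days after May 3, 2026 is July 26, 2026.
The date on which the service credit becomes due: July 26, 2026 + 81 days = October 15, 2026. October 15, 2026 is a Thursday, so no roll-forward applies.

October 15, 2026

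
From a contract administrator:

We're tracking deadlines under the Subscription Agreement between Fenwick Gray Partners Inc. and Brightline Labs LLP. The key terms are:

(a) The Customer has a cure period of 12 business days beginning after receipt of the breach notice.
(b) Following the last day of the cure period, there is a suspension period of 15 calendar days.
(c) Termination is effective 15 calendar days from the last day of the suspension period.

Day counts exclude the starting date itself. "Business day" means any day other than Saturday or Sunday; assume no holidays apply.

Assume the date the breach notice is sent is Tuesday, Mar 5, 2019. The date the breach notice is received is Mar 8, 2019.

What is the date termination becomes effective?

Apr 25, 2019

The last day of the cure period: counting 12 business days from Friday, Mar 8, 2019 (Mar 11, Mar 12, Mar 13, Mar 14, …, Mar 22, Mar 25, Mar 26, skipping weekends) reaches Tuesday, Mar 26, 2019.
Adding 15 calendar days to Mar 26, 2019 gives Apr 10, 2019, which is the last day of the suspension period.
Adding 15 calendar days to Apr 10, 2019 gives Apr 25, 2019, which is the date termination becomes effective.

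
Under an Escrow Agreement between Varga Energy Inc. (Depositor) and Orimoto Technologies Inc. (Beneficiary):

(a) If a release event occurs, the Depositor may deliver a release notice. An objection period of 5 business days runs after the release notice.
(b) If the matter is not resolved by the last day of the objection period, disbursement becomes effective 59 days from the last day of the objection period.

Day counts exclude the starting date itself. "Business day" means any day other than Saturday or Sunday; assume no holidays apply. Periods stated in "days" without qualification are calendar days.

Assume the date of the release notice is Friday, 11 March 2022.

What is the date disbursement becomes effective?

The last day of the objection period: counting 5 business days from Friday, 11 March 2022 (Mar 14, Mar 15, Mar 16, Mar 17, Mar 18, skipping weekends) reaches Friday, 18 March 2022.
The date disbursement becomes effective: 59 calendar days after 18 March 2022 is 16 May 2022.

16 May 2022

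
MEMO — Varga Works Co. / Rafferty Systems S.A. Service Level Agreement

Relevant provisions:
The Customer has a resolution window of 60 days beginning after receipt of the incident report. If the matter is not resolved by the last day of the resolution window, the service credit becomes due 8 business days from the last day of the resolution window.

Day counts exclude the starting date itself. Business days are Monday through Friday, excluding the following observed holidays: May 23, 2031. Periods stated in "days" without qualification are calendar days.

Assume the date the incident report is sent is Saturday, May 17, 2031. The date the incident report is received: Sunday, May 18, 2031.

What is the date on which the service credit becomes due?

Adding 60 calendar days to May 18, 2031 gives Jul 17, 2031, which is the last day of the resolution window.
The date on which the service credit becomes due: 8 business days after Thursday, Jul 17, 2031, skipping weekends — Jul 18, Jul 21, Jul 22, Jul 23, Jul 24, Jul 25, Jul 28, Jul 29 — lands on Tuesday, Jul 29, 2031.

Jul 29, 2031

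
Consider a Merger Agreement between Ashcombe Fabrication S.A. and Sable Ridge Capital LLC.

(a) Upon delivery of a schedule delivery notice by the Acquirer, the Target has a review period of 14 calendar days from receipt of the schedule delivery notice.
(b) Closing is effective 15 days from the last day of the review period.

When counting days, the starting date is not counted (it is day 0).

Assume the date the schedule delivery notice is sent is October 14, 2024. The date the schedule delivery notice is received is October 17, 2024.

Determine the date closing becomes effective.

The last day of the review period: October 17, 2024 + 14 days = October 31, 2024.
The date closing becomes effective: 15 calendar days after October 31, 2024 is November 15, 2024.

November 15, 2024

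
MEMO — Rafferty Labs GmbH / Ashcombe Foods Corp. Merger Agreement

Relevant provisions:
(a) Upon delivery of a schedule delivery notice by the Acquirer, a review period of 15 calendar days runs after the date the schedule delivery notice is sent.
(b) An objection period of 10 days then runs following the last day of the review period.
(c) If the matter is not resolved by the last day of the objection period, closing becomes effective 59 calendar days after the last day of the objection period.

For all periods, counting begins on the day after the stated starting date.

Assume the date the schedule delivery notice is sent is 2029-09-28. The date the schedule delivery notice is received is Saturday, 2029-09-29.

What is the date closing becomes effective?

2029-12-21

Adding 15 calendar days to 2029-09-28 gives 2029-10-13, which is the last day of the review period.
Adding 10 calendar days to 2029-10-13 gives 2029-10-23, which is the last day of the objection period.
The date closing becomes effective: 59 calendar days after 2029-10-23 is 2029-12-21.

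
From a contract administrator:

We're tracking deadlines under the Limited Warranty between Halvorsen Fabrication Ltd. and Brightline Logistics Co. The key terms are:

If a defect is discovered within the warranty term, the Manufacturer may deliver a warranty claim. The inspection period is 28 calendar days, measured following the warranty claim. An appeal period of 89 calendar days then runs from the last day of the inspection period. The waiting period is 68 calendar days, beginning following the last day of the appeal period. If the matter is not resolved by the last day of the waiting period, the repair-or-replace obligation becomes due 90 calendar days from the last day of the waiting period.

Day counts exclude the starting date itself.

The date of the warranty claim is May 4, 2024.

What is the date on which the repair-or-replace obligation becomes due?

February 3, 2025

The last day of the inspection period: May 4, 2024 + 28 days = June 1, 2024.
Adding 89 calendar days to June 1, 2024 gives August 29, 2024, which is the last day of the appeal period.
Adding 68 calendar days to August 29, 2024 gives November 5, 2024, which is the last day of the waiting period.
The date on which the repair-or-replace obligation becomes due: November 5, 2024 + 90 days = February 3, 2025.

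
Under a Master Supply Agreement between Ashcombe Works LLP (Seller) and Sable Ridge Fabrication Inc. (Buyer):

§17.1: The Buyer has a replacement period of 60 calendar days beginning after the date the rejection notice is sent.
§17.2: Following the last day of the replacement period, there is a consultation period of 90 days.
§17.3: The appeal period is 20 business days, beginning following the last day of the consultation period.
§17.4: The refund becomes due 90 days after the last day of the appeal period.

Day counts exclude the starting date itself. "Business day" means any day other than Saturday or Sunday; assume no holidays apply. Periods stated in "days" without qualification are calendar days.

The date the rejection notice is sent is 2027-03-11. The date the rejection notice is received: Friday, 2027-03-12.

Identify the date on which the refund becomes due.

2027-12-02

Adding 60 calendar days to 2027-03-11 gives 2027-05-10, which is the last day of the replacement period.
The last day of the consultation period: 90 calendar days after 2027-05-10 is 2027-08-08.
The last day of the appeal period: 20 business days after Sunday, 2027-08-08, skipping weekends — Aug 9, Aug 10, Aug 11, Aug 12, …, Sep 1, Sep 2, Sep 3 — lands on Friday, 2027-09-03.
The date on which the refund becomes due: 2027-09-03 + 90 days = 2027-12-02.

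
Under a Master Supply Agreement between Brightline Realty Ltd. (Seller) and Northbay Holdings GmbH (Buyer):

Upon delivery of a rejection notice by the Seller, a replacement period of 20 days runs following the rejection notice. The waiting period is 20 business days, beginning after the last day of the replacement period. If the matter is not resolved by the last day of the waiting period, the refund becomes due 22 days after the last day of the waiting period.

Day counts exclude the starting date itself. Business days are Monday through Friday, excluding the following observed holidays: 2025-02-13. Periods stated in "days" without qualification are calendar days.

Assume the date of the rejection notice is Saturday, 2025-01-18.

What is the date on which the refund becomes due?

2025-04-01

Adding 20 calendar days to 2025-01-18 gives 2025-02-07, which is the last day of the replacement period.
From Friday, 2025-02-07, 20 business days (Feb 10, Feb 11, Feb 12, Feb 14, …, Mar 6, Mar 7, Mar 10, skipping weekends and the listed holiday on Feb 13) brings us to Monday, 2025-03-10, which is the last day of the waiting period.
The date on which the refund becomes due: 22 calendar days after 2025-03-10 is 2025-04-01.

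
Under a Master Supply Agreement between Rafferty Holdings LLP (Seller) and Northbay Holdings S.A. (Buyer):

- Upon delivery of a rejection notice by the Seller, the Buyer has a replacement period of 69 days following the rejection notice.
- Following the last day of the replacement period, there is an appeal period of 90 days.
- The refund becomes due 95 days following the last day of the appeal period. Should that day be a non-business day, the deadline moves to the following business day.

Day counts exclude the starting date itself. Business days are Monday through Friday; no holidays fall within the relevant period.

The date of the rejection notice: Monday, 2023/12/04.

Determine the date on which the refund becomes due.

The last day of the replacement period: 2023/12/04 + 69 days = 2024/02/11.
Adding 90 calendar days to 2024/02/11 gives 2024/05/11, which is the last day of the appeal period.
The date on which the refund becomes due: 2024/05/11 + 95 days = 2024/08/14. 2024/08/14 is a Wednesday, so no roll-forward applies.

2024/08/14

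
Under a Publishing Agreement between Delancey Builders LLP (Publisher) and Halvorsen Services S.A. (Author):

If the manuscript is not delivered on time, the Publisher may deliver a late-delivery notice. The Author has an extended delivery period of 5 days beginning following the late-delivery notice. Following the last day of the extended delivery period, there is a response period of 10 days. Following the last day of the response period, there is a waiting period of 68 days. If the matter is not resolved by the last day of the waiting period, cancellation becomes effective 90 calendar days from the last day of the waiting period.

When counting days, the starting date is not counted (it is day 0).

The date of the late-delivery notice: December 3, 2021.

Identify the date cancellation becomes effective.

Adding 5 calendar days to December 3, 2021 gives December 8, 2021, which is the last day of the extended delivery period.
The last day of the response period: December 8, 2021 + 10 days = December 18, 2021.
The last day of the waiting period: 68 calendar days after December 18, 2021 is February 24, 2022.
Adding 90 calendar days to February 24, 2022 gives May 25, 2022, which is the date cancellation becomes effective.

May 25, 2022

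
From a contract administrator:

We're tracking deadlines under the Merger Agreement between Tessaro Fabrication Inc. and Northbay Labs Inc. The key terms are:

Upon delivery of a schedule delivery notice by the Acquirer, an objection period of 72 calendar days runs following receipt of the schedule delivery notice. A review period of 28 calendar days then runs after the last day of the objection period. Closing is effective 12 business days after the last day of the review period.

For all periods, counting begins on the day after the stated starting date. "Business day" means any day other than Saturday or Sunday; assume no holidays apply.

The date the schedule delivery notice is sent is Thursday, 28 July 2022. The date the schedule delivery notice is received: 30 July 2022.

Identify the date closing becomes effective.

23 November 2022

Adding 72 calendar days to 30 July 2022 gives 10 October 2022, which is the last day of the objection period.
The last day of the review period: 28 calendar days after 10 October 2022 is 7 November 2022.
The date closing becomes effective: counting 12 business days from Monday, 7 November 2022 (Nov 8, Nov 9, Nov 10, Nov 11, …, Nov 21, Nov 22, Nov 23, skipping weekends) reaches Wednesday, 23 November 2022.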